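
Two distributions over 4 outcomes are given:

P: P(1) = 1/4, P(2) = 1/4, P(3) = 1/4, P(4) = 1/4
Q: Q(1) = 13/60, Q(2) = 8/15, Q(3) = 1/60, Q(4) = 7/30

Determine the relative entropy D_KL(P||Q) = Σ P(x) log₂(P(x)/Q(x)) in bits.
0.7799 bits

D_KL(P||Q) = Σ P(x) log₂(P(x)/Q(x))

Computing term by term:
  P(1)·log₂(P(1)/Q(1)) = (1/4)·log₂((1/4)/(13/60)) = 0.05161
  P(2)·log₂(P(2)/Q(2)) = (1/4)·log₂((1/4)/(8/15)) = -0.27328
  P(3)·log₂(P(3)/Q(3)) = (1/4)·log₂((1/4)/(1/60)) = 0.97672
  P(4)·log₂(P(4)/Q(4)) = (1/4)·log₂((1/4)/(7/30)) = 0.02488

D_KL(P||Q) = 0.05161 - 0.27328 + 0.97672 + 0.02488 = 0.77993 ≈ 0.7799 bits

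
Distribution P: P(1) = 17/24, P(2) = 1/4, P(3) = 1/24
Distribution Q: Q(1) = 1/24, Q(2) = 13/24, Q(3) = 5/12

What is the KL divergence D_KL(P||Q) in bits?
2.4780 bits

D_KL(P||Q) = Σ P(x) log₂(P(x)/Q(x))

Computing term by term:
  P(1)·log₂(P(1)/Q(1)) = (17/24)·log₂((17/24)/(1/24)) = 2.89529
  P(2)·log₂(P(2)/Q(2)) = (1/4)·log₂((1/4)/(13/24)) = -0.27887
  P(3)·log₂(P(3)/Q(3)) = (1/24)·log₂((1/24)/(5/12)) = -0.13841

D_KL(P||Q) = 2.89529 - 0.27887 - 0.13841 = 2.47801 ≈ 2.4780 bits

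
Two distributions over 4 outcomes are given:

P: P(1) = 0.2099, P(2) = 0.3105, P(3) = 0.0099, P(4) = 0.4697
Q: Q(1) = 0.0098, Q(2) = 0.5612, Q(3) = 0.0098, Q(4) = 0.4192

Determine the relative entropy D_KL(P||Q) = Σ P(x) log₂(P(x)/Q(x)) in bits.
0.7400 bits

D_KL(P||Q) = Σ P(x) log₂(P(x)/Q(x))

Computing term by term:
  P(1)·log₂(P(1)/Q(1)) = 0.2099·log₂(0.2099/0.0098) = 0.92792
  P(2)·log₂(P(2)/Q(2)) = 0.3105·log₂(0.3105/0.5612) = -0.26514
  P(3)·log₂(P(3)/Q(3)) = 0.0099·log₂(0.0099/0.0098) = 0.00015
  P(4)·log₂(P(4)/Q(4)) = 0.4697·log₂(0.4697/0.4192) = 0.07708

D_KL(P||Q) = 0.92792 - 0.26514 + 0.00015 + 0.07708 = 0.74001 ≈ 0.7400 bits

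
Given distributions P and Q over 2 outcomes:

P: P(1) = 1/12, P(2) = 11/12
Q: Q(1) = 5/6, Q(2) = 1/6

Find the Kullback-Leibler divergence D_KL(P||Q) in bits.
1.9777 bits

D_KL(P||Q) = Σ P(x) log₂(P(x)/Q(x))

Computing term by term:
  P(1)·log₂(P(1)/Q(1)) = (1/12)·log₂((1/12)/(5/6)) = -0.27683
  P(2)·log₂(P(2)/Q(2)) = (11/12)·log₂((11/12)/(1/6)) = 2.25448

D_KL(P||Q) = -0.27683 + 2.25448 = 1.97765 ≈ 1.9777 bits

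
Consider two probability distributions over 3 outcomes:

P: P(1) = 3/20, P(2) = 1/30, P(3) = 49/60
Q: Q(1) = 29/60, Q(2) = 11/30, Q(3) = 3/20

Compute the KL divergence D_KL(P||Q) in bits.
1.6281 bits

D_KL(P||Q) = Σ P(x) log₂(P(x)/Q(x))

Computing term by term:
  P(1)·log₂(P(1)/Q(1)) = (3/20)·log₂((3/20)/(29/60)) = -0.25321
  P(2)·log₂(P(2)/Q(2)) = (1/30)·log₂((1/30)/(11/30)) = -0.11531
  P(3)·log₂(P(3)/Q(3)) = (49/60)·log₂((49/60)/(3/20)) = 1.99657

D_KL(P||Q) = -0.25321 - 0.11531 + 1.99657 = 1.62805 ≈ 1.6281 bits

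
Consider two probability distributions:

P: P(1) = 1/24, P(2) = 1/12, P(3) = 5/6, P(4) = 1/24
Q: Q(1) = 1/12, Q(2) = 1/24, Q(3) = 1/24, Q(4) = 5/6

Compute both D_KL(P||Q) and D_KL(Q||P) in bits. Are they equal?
D_KL(P||Q) = 3.4632 bits, D_KL(Q||P) = 3.4632 bits. Yes, in this case they are equal (although KL divergence is not symmetric in general).

D_KL(P||Q) = Σ P(x) log₂(P(x)/Q(x))

Computing term by term:
  P(1)·log₂(P(1)/Q(1)) = (1/24)·log₂((1/24)/(1/12)) = -0.04167
  P(2)·log₂(P(2)/Q(2)) = (1/12)·log₂((1/12)/(1/24)) = 0.08333
  P(3)·log₂(P(3)/Q(3)) = (5/6)·log₂((5/6)/(1/24)) = 3.60161
  P(4)·log₂(P(4)/Q(4)) = (1/24)·log₂((1/24)/(5/6)) = -0.18008

D_KL(P||Q) = -0.04167 + 0.08333 + 3.60161 - 0.18008 = 3.46319 ≈ 3.4632 bits

D_KL(Q||P) = Σ Q(x) log₂(Q(x)/P(x))

Computing term by term:
  Q(1)·log₂(Q(1)/P(1)) = (1/12)·log₂((1/12)/(1/24)) = 0.08333
  Q(2)·log₂(Q(2)/P(2)) = (1/24)·log₂((1/24)/(1/12)) = -0.04167
  Q(3)·log₂(Q(3)/P(3)) = (1/24)·log₂((1/24)/(5/6)) = -0.18008
  Q(4)·log₂(Q(4)/P(4)) = (5/6)·log₂((5/6)/(1/24)) = 3.60161

D_KL(Q||P) = 0.08333 - 0.04167 - 0.18008 + 3.60161 = 3.46319 ≈ 3.4632 bits

These ARE equal here. Q is P with outcomes relabeled (Q(1) = P(2), Q(2) = P(1), Q(3) = P(4), Q(4) = P(3)) by a relabeling that is its own inverse, so the two sums contain exactly the same terms in a different order. This is a special case — KL divergence is not symmetric in general: D_KL(P||Q) ≠ D_KL(Q||P) for most P, Q.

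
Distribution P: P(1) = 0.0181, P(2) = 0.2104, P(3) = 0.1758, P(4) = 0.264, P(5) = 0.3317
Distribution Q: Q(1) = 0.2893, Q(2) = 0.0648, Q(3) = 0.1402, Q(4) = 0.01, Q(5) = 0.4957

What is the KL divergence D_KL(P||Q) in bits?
1.3970 bits

D_KL(P||Q) = Σ P(x) log₂(P(x)/Q(x))

Computing term by term:
  P(1)·log₂(P(1)/Q(1)) = 0.0181·log₂(0.0181/0.2893) = -0.07237
  P(2)·log₂(P(2)/Q(2)) = 0.2104·log₂(0.2104/0.0648) = 0.35748
  P(3)·log₂(P(3)/Q(3)) = 0.1758·log₂(0.1758/0.1402) = 0.05739
  P(4)·log₂(P(4)/Q(4)) = 0.264·log₂(0.264/0.01) = 1.24673
  P(5)·log₂(P(5)/Q(5)) = 0.3317·log₂(0.3317/0.4957) = -0.19225

D_KL(P||Q) = -0.07237 + 0.35748 + 0.05739 + 1.24673 - 0.19225 = 1.39698 ≈ 1.3970 bits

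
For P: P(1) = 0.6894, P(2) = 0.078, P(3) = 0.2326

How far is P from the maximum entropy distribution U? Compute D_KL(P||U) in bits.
0.4386 bits

U(i) = 1/3 for all i

D_KL(P||U) = Σ P(x) log₂(P(x) / (1/3))
           = Σ P(x) log₂(P(x)) + log₂(3)
           = log₂(3) - H(P)

H(P) = -Σ P(x) log₂(P(x)):
  -P(1)·log₂(P(1)) = -(0.6894)·log₂(0.6894) = 0.36992
  -P(2)·log₂(P(2)) = -(0.078)·log₂(0.078) = 0.28707
  -P(3)·log₂(P(3)) = -(0.2326)·log₂(0.2326) = 0.48941
H(P) = 0.36992 + 0.28707 + 0.48941 = 1.14640 bits

log₂(3) = 1.58496 bits

D_KL(P||U) = 1.58496 - 1.14640 = 0.43856 ≈ 0.4386 bits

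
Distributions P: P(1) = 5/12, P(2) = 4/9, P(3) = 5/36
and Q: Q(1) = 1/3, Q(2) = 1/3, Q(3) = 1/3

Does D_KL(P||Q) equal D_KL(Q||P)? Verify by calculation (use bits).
D_KL(P||Q) = 0.1432 bits, D_KL(Q||P) = 0.1754 bits. No — D_KL(P||Q) ≠ D_KL(Q||P) for this pair.

D_KL(P||Q) = Σ P(x) log₂(P(x)/Q(x))

Computing term by term:
  P(1)·log₂(P(1)/Q(1)) = (5/12)·log₂((5/12)/(1/3)) = 0.13414
  P(2)·log₂(P(2)/Q(2)) = (4/9)·log₂((4/9)/(1/3)) = 0.18446
  P(3)·log₂(P(3)/Q(3)) = (5/36)·log₂((5/36)/(1/3)) = -0.17542

D_KL(P||Q) = 0.13414 + 0.18446 - 0.17542 = 0.14318 ≈ 0.1432 bits

D_KL(Q||P) = Σ Q(x) log₂(Q(x)/P(x))

Computing term by term:
  Q(1)·log₂(Q(1)/P(1)) = (1/3)·log₂((1/3)/(5/12)) = -0.10731
  Q(2)·log₂(Q(2)/P(2)) = (1/3)·log₂((1/3)/(4/9)) = -0.13835
  Q(3)·log₂(Q(3)/P(3)) = (1/3)·log₂((1/3)/(5/36)) = 0.42101

D_KL(Q||P) = -0.10731 - 0.13835 + 0.42101 = 0.17535 ≈ 0.1754 bits

These are NOT equal (difference: 0.0322 bits). KL divergence is asymmetric: D_KL(P||Q) ≠ D_KL(Q||P) in general.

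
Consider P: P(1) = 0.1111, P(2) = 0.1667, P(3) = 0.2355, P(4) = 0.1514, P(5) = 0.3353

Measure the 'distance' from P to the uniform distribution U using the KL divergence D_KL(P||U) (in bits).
0.1066 bits

U(i) = 1/5 for all i

D_KL(P||U) = Σ P(x) log₂(P(x) / (1/5))
           = Σ P(x) log₂(P(x)) + log₂(5)
           = log₂(5) - H(P)

H(P) = -Σ P(x) log₂(P(x)):
  -P(1)·log₂(P(1)) = -(0.1111)·log₂(0.1111) = 0.35219
  -P(2)·log₂(P(2)) = -(0.1667)·log₂(0.1667) = 0.43087
  -P(3)·log₂(P(3)) = -(0.2355)·log₂(0.2355) = 0.49130
  -P(4)·log₂(P(4)) = -(0.1514)·log₂(0.1514) = 0.41235
  -P(5)·log₂(P(5)) = -(0.3353)·log₂(0.3353) = 0.52859
H(P) = 0.35219 + 0.43087 + 0.49130 + 0.41235 + 0.52859 = 2.21530 bits

log₂(5) = 2.32193 bits

D_KL(P||U) = 2.32193 - 2.21530 = 0.10663 ≈ 0.1066 bits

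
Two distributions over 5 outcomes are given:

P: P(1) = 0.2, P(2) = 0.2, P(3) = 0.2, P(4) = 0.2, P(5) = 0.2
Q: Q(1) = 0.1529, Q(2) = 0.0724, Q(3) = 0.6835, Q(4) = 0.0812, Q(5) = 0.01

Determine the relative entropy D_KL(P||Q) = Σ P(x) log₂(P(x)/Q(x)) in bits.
1.1406 bits

D_KL(P||Q) = Σ P(x) log₂(P(x)/Q(x))

Computing term by term:
  P(1)·log₂(P(1)/Q(1)) = 0.2·log₂(0.2/0.1529) = 0.07748
  P(2)·log₂(P(2)/Q(2)) = 0.2·log₂(0.2/0.0724) = 0.29319
  P(3)·log₂(P(3)/Q(3)) = 0.2·log₂(0.2/0.6835) = -0.35459
  P(4)·log₂(P(4)/Q(4)) = 0.2·log₂(0.2/0.0812) = 0.26009
  P(5)·log₂(P(5)/Q(5)) = 0.2·log₂(0.2/0.01) = 0.86439

D_KL(P||Q) = 0.07748 + 0.29319 - 0.35459 + 0.26009 + 0.86439 = 1.14056 ≈ 1.1406 bits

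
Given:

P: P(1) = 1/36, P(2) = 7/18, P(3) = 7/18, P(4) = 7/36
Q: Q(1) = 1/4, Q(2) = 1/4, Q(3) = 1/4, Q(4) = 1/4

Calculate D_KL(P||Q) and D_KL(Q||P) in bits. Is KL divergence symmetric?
D_KL(P||Q) = 0.3372 bits, D_KL(Q||P) = 0.5644 bits. No, KL divergence is not symmetric.

D_KL(P||Q) = Σ P(x) log₂(P(x)/Q(x))

Computing term by term:
  P(1)·log₂(P(1)/Q(1)) = (1/36)·log₂((1/36)/(1/4)) = -0.08805
  P(2)·log₂(P(2)/Q(2)) = (7/18)·log₂((7/18)/(1/4)) = 0.24789
  P(3)·log₂(P(3)/Q(3)) = (7/18)·log₂((7/18)/(1/4)) = 0.24789
  P(4)·log₂(P(4)/Q(4)) = (7/36)·log₂((7/36)/(1/4)) = -0.07050

D_KL(P||Q) = -0.08805 + 0.24789 + 0.24789 - 0.07050 = 0.33723 ≈ 0.3372 bits

D_KL(Q||P) = Σ Q(x) log₂(Q(x)/P(x))

Computing term by term:
  Q(1)·log₂(Q(1)/P(1)) = (1/4)·log₂((1/4)/(1/36)) = 0.79248
  Q(2)·log₂(Q(2)/P(2)) = (1/4)·log₂((1/4)/(7/18)) = -0.15936
  Q(3)·log₂(Q(3)/P(3)) = (1/4)·log₂((1/4)/(7/18)) = -0.15936
  Q(4)·log₂(Q(4)/P(4)) = (1/4)·log₂((1/4)/(7/36)) = 0.09064

D_KL(Q||P) = 0.79248 - 0.15936 - 0.15936 + 0.09064 = 0.56440 ≈ 0.5644 bits

These are NOT equal (difference: 0.2272 bits). KL divergence is asymmetric: D_KL(P||Q) ≠ D_KL(Q||P) in general.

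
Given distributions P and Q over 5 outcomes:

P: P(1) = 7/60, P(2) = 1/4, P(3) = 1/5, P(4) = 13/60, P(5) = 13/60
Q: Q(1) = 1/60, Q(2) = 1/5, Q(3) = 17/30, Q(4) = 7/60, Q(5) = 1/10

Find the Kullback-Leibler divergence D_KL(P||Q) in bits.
0.5427 bits

D_KL(P||Q) = Σ P(x) log₂(P(x)/Q(x))

Computing term by term:
  P(1)·log₂(P(1)/Q(1)) = (7/60)·log₂((7/60)/(1/60)) = 0.32752
  P(2)·log₂(P(2)/Q(2)) = (1/4)·log₂((1/4)/(1/5)) = 0.08048
  P(3)·log₂(P(3)/Q(3)) = (1/5)·log₂((1/5)/(17/30)) = -0.30050
  P(4)·log₂(P(4)/Q(4)) = (13/60)·log₂((13/60)/(7/60)) = 0.19350
  P(5)·log₂(P(5)/Q(5)) = (13/60)·log₂((13/60)/(1/10)) = 0.24169

D_KL(P||Q) = 0.32752 + 0.08048 - 0.30050 + 0.19350 + 0.24169 = 0.54269 ≈ 0.5427 bits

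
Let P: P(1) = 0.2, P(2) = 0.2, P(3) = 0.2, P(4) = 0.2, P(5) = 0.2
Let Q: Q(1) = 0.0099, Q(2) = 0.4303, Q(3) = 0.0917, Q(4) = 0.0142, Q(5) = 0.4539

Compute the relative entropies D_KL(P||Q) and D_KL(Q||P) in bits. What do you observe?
D_KL(P||Q) = 1.3980 bits, D_KL(Q||P) = 0.8120 bits. The two directions give different values (D_KL(P||Q) exceeds D_KL(Q||P) by 0.5860 bits): KL divergence is asymmetric.

D_KL(P||Q) = Σ P(x) log₂(P(x)/Q(x))

Computing term by term:
  P(1)·log₂(P(1)/Q(1)) = 0.2·log₂(0.2/0.0099) = 0.86729
  P(2)·log₂(P(2)/Q(2)) = 0.2·log₂(0.2/0.4303) = -0.22107
  P(3)·log₂(P(3)/Q(3)) = 0.2·log₂(0.2/0.0917) = 0.22500
  P(4)·log₂(P(4)/Q(4)) = 0.2·log₂(0.2/0.0142) = 0.76321
  P(5)·log₂(P(5)/Q(5)) = 0.2·log₂(0.2/0.4539) = -0.23647

D_KL(P||Q) = 0.86729 - 0.22107 + 0.22500 + 0.76321 - 0.23647 = 1.39796 ≈ 1.3980 bits

D_KL(Q||P) = Σ Q(x) log₂(Q(x)/P(x))

Computing term by term:
  Q(1)·log₂(Q(1)/P(1)) = 0.0099·log₂(0.0099/0.2) = -0.04293
  Q(2)·log₂(Q(2)/P(2)) = 0.4303·log₂(0.4303/0.2) = 0.47563
  Q(3)·log₂(Q(3)/P(3)) = 0.0917·log₂(0.0917/0.2) = -0.10316
  Q(4)·log₂(Q(4)/P(4)) = 0.0142·log₂(0.0142/0.2) = -0.05419
  Q(5)·log₂(Q(5)/P(5)) = 0.4539·log₂(0.4539/0.2) = 0.53668

D_KL(Q||P) = -0.04293 + 0.47563 - 0.10316 - 0.05419 + 0.53668 = 0.81203 ≈ 0.8120 bits

These are NOT equal (difference: 0.5860 bits). KL divergence is asymmetric: D_KL(P||Q) ≠ D_KL(Q||P) in general.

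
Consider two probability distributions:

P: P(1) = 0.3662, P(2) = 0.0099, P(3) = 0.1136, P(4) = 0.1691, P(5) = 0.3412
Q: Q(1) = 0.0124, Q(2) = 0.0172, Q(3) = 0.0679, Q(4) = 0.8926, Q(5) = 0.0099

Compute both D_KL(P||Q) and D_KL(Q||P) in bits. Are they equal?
D_KL(P||Q) = 3.2017 bits, D_KL(Q||P) = 1.9945 bits. No, they are not equal.

D_KL(P||Q) = Σ P(x) log₂(P(x)/Q(x))

Computing term by term:
  P(1)·log₂(P(1)/Q(1)) = 0.3662·log₂(0.3662/0.0124) = 1.78860
  P(2)·log₂(P(2)/Q(2)) = 0.0099·log₂(0.0099/0.0172) = -0.00789
  P(3)·log₂(P(3)/Q(3)) = 0.1136·log₂(0.1136/0.0679) = 0.08435
  P(4)·log₂(P(4)/Q(4)) = 0.1691·log₂(0.1691/0.8926) = -0.40586
  P(5)·log₂(P(5)/Q(5)) = 0.3412·log₂(0.3412/0.0099) = 1.74252

D_KL(P||Q) = 1.78860 - 0.00789 + 0.08435 - 0.40586 + 1.74252 = 3.20172 ≈ 3.2017 bits

D_KL(Q||P) = Σ Q(x) log₂(Q(x)/P(x))

Computing term by term:
  Q(1)·log₂(Q(1)/P(1)) = 0.0124·log₂(0.0124/0.3662) = -0.06056
  Q(2)·log₂(Q(2)/P(2)) = 0.0172·log₂(0.0172/0.0099) = 0.01371
  Q(3)·log₂(Q(3)/P(3)) = 0.0679·log₂(0.0679/0.1136) = -0.05041
  Q(4)·log₂(Q(4)/P(4)) = 0.8926·log₂(0.8926/0.1691) = 2.14236
  Q(5)·log₂(Q(5)/P(5)) = 0.0099·log₂(0.0099/0.3412) = -0.05056

D_KL(Q||P) = -0.06056 + 0.01371 - 0.05041 + 2.14236 - 0.05056 = 1.99454 ≈ 1.9945 bits

These are NOT equal (difference: 1.2072 bits). KL divergence is asymmetric: D_KL(P||Q) ≠ D_KL(Q||P) in general.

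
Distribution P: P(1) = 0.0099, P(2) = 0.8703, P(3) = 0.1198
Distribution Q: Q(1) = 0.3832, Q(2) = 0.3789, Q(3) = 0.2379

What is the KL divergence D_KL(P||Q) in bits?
0.8733 bits

D_KL(P||Q) = Σ P(x) log₂(P(x)/Q(x))

Computing term by term:
  P(1)·log₂(P(1)/Q(1)) = 0.0099·log₂(0.0099/0.3832) = -0.05222
  P(2)·log₂(P(2)/Q(2)) = 0.8703·log₂(0.8703/0.3789) = 1.04410
  P(3)·log₂(P(3)/Q(3)) = 0.1198·log₂(0.1198/0.2379) = -0.11857

D_KL(P||Q) = -0.05222 + 1.04410 - 0.11857 = 0.87331 ≈ 0.8733 bits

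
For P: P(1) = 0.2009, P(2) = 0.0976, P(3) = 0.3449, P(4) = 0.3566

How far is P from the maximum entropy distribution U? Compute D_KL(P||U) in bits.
0.1470 bits

U(i) = 1/4 for all i

D_KL(P||U) = Σ P(x) log₂(P(x) / (1/4))
           = Σ P(x) log₂(P(x)) + log₂(4)
           = log₂(4) - H(P)

H(P) = -Σ P(x) log₂(P(x)):
  -P(1)·log₂(P(1)) = -(0.2009)·log₂(0.2009) = 0.46517
  -P(2)·log₂(P(2)) = -(0.0976)·log₂(0.0976) = 0.32764
  -P(3)·log₂(P(3)) = -(0.3449)·log₂(0.3449) = 0.52968
  -P(4)·log₂(P(4)) = -(0.3566)·log₂(0.3566) = 0.53049
H(P) = 0.46517 + 0.32764 + 0.52968 + 0.53049 = 1.85298 bits

log₂(4) = 2.00000 bits

D_KL(P||U) = 2.00000 - 1.85298 = 0.14702 ≈ 0.1470 bits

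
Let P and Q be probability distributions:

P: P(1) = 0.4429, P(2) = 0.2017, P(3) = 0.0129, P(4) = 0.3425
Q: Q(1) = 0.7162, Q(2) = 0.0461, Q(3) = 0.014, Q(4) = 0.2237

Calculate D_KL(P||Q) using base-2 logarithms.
0.3314 bits

D_KL(P||Q) = Σ P(x) log₂(P(x)/Q(x))

Computing term by term:
  P(1)·log₂(P(1)/Q(1)) = 0.4429·log₂(0.4429/0.7162) = -0.30710
  P(2)·log₂(P(2)/Q(2)) = 0.2017·log₂(0.2017/0.0461) = 0.42949
  P(3)·log₂(P(3)/Q(3)) = 0.0129·log₂(0.0129/0.014) = -0.00152
  P(4)·log₂(P(4)/Q(4)) = 0.3425·log₂(0.3425/0.2237) = 0.21048

D_KL(P||Q) = -0.30710 + 0.42949 - 0.00152 + 0.21048 = 0.33135 ≈ 0.3314 bits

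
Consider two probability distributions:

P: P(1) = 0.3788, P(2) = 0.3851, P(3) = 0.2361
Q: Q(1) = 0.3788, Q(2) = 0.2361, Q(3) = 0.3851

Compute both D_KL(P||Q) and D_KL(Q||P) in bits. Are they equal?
D_KL(P||Q) = 0.1052 bits, D_KL(Q||P) = 0.1052 bits. Yes, in this case they are equal (although KL divergence is not symmetric in general).

D_KL(P||Q) = Σ P(x) log₂(P(x)/Q(x))

Computing term by term:
  P(1)·log₂(P(1)/Q(1)) = 0.3788·log₂(0.3788/0.3788) = 0.00000
  P(2)·log₂(P(2)/Q(2)) = 0.3851·log₂(0.3851/0.2361) = 0.27182
  P(3)·log₂(P(3)/Q(3)) = 0.2361·log₂(0.2361/0.3851) = -0.16665

D_KL(P||Q) = 0.00000 + 0.27182 - 0.16665 = 0.10517 ≈ 0.1052 bits

D_KL(Q||P) = Σ Q(x) log₂(Q(x)/P(x))

Computing term by term:
  Q(1)·log₂(Q(1)/P(1)) = 0.3788·log₂(0.3788/0.3788) = 0.00000
  Q(2)·log₂(Q(2)/P(2)) = 0.2361·log₂(0.2361/0.3851) = -0.16665
  Q(3)·log₂(Q(3)/P(3)) = 0.3851·log₂(0.3851/0.2361) = 0.27182

D_KL(Q||P) = 0.00000 - 0.16665 + 0.27182 = 0.10517 ≈ 0.1052 bits

These ARE equal here. Q is P with outcomes relabeled (Q(2) = P(3), Q(3) = P(2)) by a relabeling that is its own inverse, so the two sums contain exactly the same terms in a different order. This is a special case — KL divergence is not symmetric in general: D_KL(P||Q) ≠ D_KL(Q||P) for most P, Q.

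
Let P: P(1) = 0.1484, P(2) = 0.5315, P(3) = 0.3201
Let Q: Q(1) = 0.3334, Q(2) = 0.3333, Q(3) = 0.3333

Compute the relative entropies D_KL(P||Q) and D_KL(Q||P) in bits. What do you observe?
D_KL(P||Q) = 0.1659 bits, D_KL(Q||P) = 0.1844 bits. The two directions give different values (D_KL(Q||P) exceeds D_KL(P||Q) by 0.0185 bits): KL divergence is asymmetric.

D_KL(P||Q) = Σ P(x) log₂(P(x)/Q(x))

Computing term by term:
  P(1)·log₂(P(1)/Q(1)) = 0.1484·log₂(0.1484/0.3334) = -0.17330
  P(2)·log₂(P(2)/Q(2)) = 0.5315·log₂(0.5315/0.3333) = 0.35783
  P(3)·log₂(P(3)/Q(3)) = 0.3201·log₂(0.3201/0.3333) = -0.01866

D_KL(P||Q) = -0.17330 + 0.35783 - 0.01866 = 0.16587 ≈ 0.1659 bits

D_KL(Q||P) = Σ Q(x) log₂(Q(x)/P(x))

Computing term by term:
  Q(1)·log₂(Q(1)/P(1)) = 0.3334·log₂(0.3334/0.1484) = 0.38933
  Q(2)·log₂(Q(2)/P(2)) = 0.3333·log₂(0.3333/0.5315) = -0.22439
  Q(3)·log₂(Q(3)/P(3)) = 0.3333·log₂(0.3333/0.3201) = 0.01943

D_KL(Q||P) = 0.38933 - 0.22439 + 0.01943 = 0.18437 ≈ 0.1844 bits

These are NOT equal (difference: 0.0185 bits). KL divergence is asymmetric: D_KL(P||Q) ≠ D_KL(Q||P) in general.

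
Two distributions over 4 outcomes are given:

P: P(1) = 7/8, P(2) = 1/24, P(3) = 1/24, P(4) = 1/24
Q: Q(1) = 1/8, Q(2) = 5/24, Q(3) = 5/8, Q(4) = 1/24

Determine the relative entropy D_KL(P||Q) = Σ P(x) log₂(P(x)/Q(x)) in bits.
2.1969 bits

D_KL(P||Q) = Σ P(x) log₂(P(x)/Q(x))

Computing term by term:
  P(1)·log₂(P(1)/Q(1)) = (7/8)·log₂((7/8)/(1/8)) = 2.45644
  P(2)·log₂(P(2)/Q(2)) = (1/24)·log₂((1/24)/(5/24)) = -0.09675
  P(3)·log₂(P(3)/Q(3)) = (1/24)·log₂((1/24)/(5/8)) = -0.16279
  P(4)·log₂(P(4)/Q(4)) = (1/24)·log₂((1/24)/(1/24)) = 0.00000

D_KL(P||Q) = 2.45644 - 0.09675 - 0.16279 + 0.00000 = 2.19690 ≈ 2.1969 bits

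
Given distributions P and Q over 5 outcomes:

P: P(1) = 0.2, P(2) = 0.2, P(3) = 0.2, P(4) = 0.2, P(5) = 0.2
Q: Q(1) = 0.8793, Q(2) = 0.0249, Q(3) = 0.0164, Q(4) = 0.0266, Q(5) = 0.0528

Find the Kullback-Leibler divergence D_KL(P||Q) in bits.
1.8619 bits

D_KL(P||Q) = Σ P(x) log₂(P(x)/Q(x))

Computing term by term:
  P(1)·log₂(P(1)/Q(1)) = 0.2·log₂(0.2/0.8793) = -0.42727
  P(2)·log₂(P(2)/Q(2)) = 0.2·log₂(0.2/0.0249) = 0.60116
  P(3)·log₂(P(3)/Q(3)) = 0.2·log₂(0.2/0.0164) = 0.72165
  P(4)·log₂(P(4)/Q(4)) = 0.2·log₂(0.2/0.0266) = 0.58210
  P(5)·log₂(P(5)/Q(5)) = 0.2·log₂(0.2/0.0528) = 0.38428

D_KL(P||Q) = -0.42727 + 0.60116 + 0.72165 + 0.58210 + 0.38428 = 1.86192 ≈ 1.8619 bits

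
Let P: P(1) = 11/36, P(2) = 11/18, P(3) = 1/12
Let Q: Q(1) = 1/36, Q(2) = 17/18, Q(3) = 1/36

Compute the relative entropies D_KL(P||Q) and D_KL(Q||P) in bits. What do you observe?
D_KL(P||Q) = 0.8053 bits, D_KL(Q||P) = 0.4530 bits. The two directions give different values (D_KL(P||Q) exceeds D_KL(Q||P) by 0.3523 bits): KL divergence is asymmetric.

D_KL(P||Q) = Σ P(x) log₂(P(x)/Q(x))

Computing term by term:
  P(1)·log₂(P(1)/Q(1)) = (11/36)·log₂((11/36)/(1/36)) = 1.05705
  P(2)·log₂(P(2)/Q(2)) = (11/18)·log₂((11/18)/(17/18)) = -0.38380
  P(3)·log₂(P(3)/Q(3)) = (1/12)·log₂((1/12)/(1/36)) = 0.13208

D_KL(P||Q) = 1.05705 - 0.38380 + 0.13208 = 0.80533 ≈ 0.8053 bits

D_KL(Q||P) = Σ Q(x) log₂(Q(x)/P(x))

Computing term by term:
  Q(1)·log₂(Q(1)/P(1)) = (1/36)·log₂((1/36)/(11/36)) = -0.09610
  Q(2)·log₂(Q(2)/P(2)) = (17/18)·log₂((17/18)/(11/18)) = 0.59314
  Q(3)·log₂(Q(3)/P(3)) = (1/36)·log₂((1/36)/(1/12)) = -0.04403

D_KL(Q||P) = -0.09610 + 0.59314 - 0.04403 = 0.45301 ≈ 0.4530 bits

These are NOT equal (difference: 0.3523 bits). KL divergence is asymmetric: D_KL(P||Q) ≠ D_KL(Q||P) in general.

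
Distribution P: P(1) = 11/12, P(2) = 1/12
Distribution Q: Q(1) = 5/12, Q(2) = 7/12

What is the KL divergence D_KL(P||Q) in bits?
0.8088 bits

D_KL(P||Q) = Σ P(x) log₂(P(x)/Q(x))

Computing term by term:
  P(1)·log₂(P(1)/Q(1)) = (11/12)·log₂((11/12)/(5/12)) = 1.04271
  P(2)·log₂(P(2)/Q(2)) = (1/12)·log₂((1/12)/(7/12)) = -0.23395

D_KL(P||Q) = 1.04271 - 0.23395 = 0.80876 ≈ 0.8088 bits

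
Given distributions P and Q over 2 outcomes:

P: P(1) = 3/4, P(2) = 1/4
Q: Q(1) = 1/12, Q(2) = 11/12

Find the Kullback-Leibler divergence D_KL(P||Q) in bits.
1.9088 bits

D_KL(P||Q) = Σ P(x) log₂(P(x)/Q(x))

Computing term by term:
  P(1)·log₂(P(1)/Q(1)) = (3/4)·log₂((3/4)/(1/12)) = 2.37744
  P(2)·log₂(P(2)/Q(2)) = (1/4)·log₂((1/4)/(11/12)) = -0.46862

D_KL(P||Q) = 2.37744 - 0.46862 = 1.90882 ≈ 1.9088 bits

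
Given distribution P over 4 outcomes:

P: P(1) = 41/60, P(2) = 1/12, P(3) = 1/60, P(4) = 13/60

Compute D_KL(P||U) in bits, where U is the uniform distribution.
0.7494 bits

U(i) = 1/4 for all i

D_KL(P||U) = Σ P(x) log₂(P(x) / (1/4))
           = Σ P(x) log₂(P(x)) + log₂(4)
           = log₂(4) - H(P)

H(P) = -Σ P(x) log₂(P(x)):
  -P(1)·log₂(P(1)) = -(41/60)·log₂(41/60) = 0.37538
  -P(2)·log₂(P(2)) = -(1/12)·log₂(1/12) = 0.29875
  -P(3)·log₂(P(3)) = -(1/60)·log₂(1/60) = 0.09845
  -P(4)·log₂(P(4)) = -(13/60)·log₂(13/60) = 0.47806
H(P) = 0.37538 + 0.29875 + 0.09845 + 0.47806 = 1.25064 bits

log₂(4) = 2.00000 bits

D_KL(P||U) = 2.00000 - 1.25064 = 0.74936 ≈ 0.7494 bits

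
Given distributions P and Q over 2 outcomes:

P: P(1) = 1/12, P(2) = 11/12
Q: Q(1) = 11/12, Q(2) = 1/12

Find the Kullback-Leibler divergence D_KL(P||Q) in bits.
2.8829 bits

D_KL(P||Q) = Σ P(x) log₂(P(x)/Q(x))

Computing term by term:
  P(1)·log₂(P(1)/Q(1)) = (1/12)·log₂((1/12)/(11/12)) = -0.28829
  P(2)·log₂(P(2)/Q(2)) = (11/12)·log₂((11/12)/(1/12)) = 3.17115

D_KL(P||Q) = -0.28829 + 3.17115 = 2.88286 ≈ 2.8829 bits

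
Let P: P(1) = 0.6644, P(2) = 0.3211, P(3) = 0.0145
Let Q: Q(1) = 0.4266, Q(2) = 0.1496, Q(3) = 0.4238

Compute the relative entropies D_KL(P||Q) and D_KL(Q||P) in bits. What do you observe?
D_KL(P||Q) = 0.7079 bits, D_KL(Q||P) = 1.6261 bits. The two directions give different values (D_KL(Q||P) exceeds D_KL(P||Q) by 0.9182 bits): KL divergence is asymmetric.

D_KL(P||Q) = Σ P(x) log₂(P(x)/Q(x))

Computing term by term:
  P(1)·log₂(P(1)/Q(1)) = 0.6644·log₂(0.6644/0.4266) = 0.42466
  P(2)·log₂(P(2)/Q(2)) = 0.3211·log₂(0.3211/0.1496) = 0.35382
  P(3)·log₂(P(3)/Q(3)) = 0.0145·log₂(0.0145/0.4238) = -0.07060

D_KL(P||Q) = 0.42466 + 0.35382 - 0.07060 = 0.70788 ≈ 0.7079 bits

D_KL(Q||P) = Σ Q(x) log₂(Q(x)/P(x))

Computing term by term:
  Q(1)·log₂(Q(1)/P(1)) = 0.4266·log₂(0.4266/0.6644) = -0.27267
  Q(2)·log₂(Q(2)/P(2)) = 0.1496·log₂(0.1496/0.3211) = -0.16485
  Q(3)·log₂(Q(3)/P(3)) = 0.4238·log₂(0.4238/0.0145) = 2.06359

D_KL(Q||P) = -0.27267 - 0.16485 + 2.06359 = 1.62607 ≈ 1.6261 bits

These are NOT equal (difference: 0.9182 bits). KL divergence is asymmetric: D_KL(P||Q) ≠ D_KL(Q||P) in general.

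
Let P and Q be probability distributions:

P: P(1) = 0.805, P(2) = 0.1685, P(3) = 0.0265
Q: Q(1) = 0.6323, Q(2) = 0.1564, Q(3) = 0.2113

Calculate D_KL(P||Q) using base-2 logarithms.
0.2192 bits

D_KL(P||Q) = Σ P(x) log₂(P(x)/Q(x))

Computing term by term:
  P(1)·log₂(P(1)/Q(1)) = 0.805·log₂(0.805/0.6323) = 0.28045
  P(2)·log₂(P(2)/Q(2)) = 0.1685·log₂(0.1685/0.1564) = 0.01812
  P(3)·log₂(P(3)/Q(3)) = 0.0265·log₂(0.0265/0.2113) = -0.07937

D_KL(P||Q) = 0.28045 + 0.01812 - 0.07937 = 0.21920 ≈ 0.2192 bits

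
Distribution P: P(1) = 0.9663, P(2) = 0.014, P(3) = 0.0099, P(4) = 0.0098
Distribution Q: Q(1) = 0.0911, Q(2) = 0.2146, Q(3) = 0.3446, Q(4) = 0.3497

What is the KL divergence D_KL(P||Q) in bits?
3.1358 bits

D_KL(P||Q) = Σ P(x) log₂(P(x)/Q(x))

Computing term by term:
  P(1)·log₂(P(1)/Q(1)) = 0.9663·log₂(0.9663/0.0911) = 3.29213
  P(2)·log₂(P(2)/Q(2)) = 0.014·log₂(0.014/0.2146) = -0.05513
  P(3)·log₂(P(3)/Q(3)) = 0.0099·log₂(0.0099/0.3446) = -0.05070
  P(4)·log₂(P(4)/Q(4)) = 0.0098·log₂(0.0098/0.3497) = -0.05054

D_KL(P||Q) = 3.29213 - 0.05513 - 0.05070 - 0.05054 = 3.13576 ≈ 3.1358 bits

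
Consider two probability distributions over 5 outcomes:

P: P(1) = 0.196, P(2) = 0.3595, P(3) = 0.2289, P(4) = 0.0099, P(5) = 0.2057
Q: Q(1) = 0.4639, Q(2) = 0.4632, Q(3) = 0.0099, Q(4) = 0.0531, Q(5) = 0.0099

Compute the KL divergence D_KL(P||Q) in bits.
1.5385 bits

D_KL(P||Q) = Σ P(x) log₂(P(x)/Q(x))

Computing term by term:
  P(1)·log₂(P(1)/Q(1)) = 0.196·log₂(0.196/0.4639) = -0.24362
  P(2)·log₂(P(2)/Q(2)) = 0.3595·log₂(0.3595/0.4632) = -0.13145
  P(3)·log₂(P(3)/Q(3)) = 0.2289·log₂(0.2289/0.0099) = 1.03718
  P(4)·log₂(P(4)/Q(4)) = 0.0099·log₂(0.0099/0.0531) = -0.02399
  P(5)·log₂(P(5)/Q(5)) = 0.2057·log₂(0.2057/0.0099) = 0.90034

D_KL(P||Q) = -0.24362 - 0.13145 + 1.03718 - 0.02399 + 0.90034 = 1.53846 ≈ 1.5385 bits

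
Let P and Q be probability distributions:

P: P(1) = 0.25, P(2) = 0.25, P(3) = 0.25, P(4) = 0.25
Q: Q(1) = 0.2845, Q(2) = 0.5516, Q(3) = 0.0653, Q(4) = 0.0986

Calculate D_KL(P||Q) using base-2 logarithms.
0.4877 bits

D_KL(P||Q) = Σ P(x) log₂(P(x)/Q(x))

Computing term by term:
  P(1)·log₂(P(1)/Q(1)) = 0.25·log₂(0.25/0.2845) = -0.04663
  P(2)·log₂(P(2)/Q(2)) = 0.25·log₂(0.25/0.5516) = -0.28542
  P(3)·log₂(P(3)/Q(3)) = 0.25·log₂(0.25/0.0653) = 0.48419
  P(4)·log₂(P(4)/Q(4)) = 0.25·log₂(0.25/0.0986) = 0.33557

D_KL(P||Q) = -0.04663 - 0.28542 + 0.48419 + 0.33557 = 0.48771 ≈ 0.4877 bits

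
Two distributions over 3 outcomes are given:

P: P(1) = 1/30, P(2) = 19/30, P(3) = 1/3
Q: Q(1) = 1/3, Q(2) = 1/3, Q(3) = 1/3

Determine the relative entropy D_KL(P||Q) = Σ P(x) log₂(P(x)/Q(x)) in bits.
0.4757 bits

D_KL(P||Q) = Σ P(x) log₂(P(x)/Q(x))

Computing term by term:
  P(1)·log₂(P(1)/Q(1)) = (1/30)·log₂((1/30)/(1/3)) = -0.11073
  P(2)·log₂(P(2)/Q(2)) = (19/30)·log₂((19/30)/(1/3)) = 0.58647
  P(3)·log₂(P(3)/Q(3)) = (1/3)·log₂((1/3)/(1/3)) = 0.00000

D_KL(P||Q) = -0.11073 + 0.58647 + 0.00000 = 0.47574 ≈ 0.4757 bits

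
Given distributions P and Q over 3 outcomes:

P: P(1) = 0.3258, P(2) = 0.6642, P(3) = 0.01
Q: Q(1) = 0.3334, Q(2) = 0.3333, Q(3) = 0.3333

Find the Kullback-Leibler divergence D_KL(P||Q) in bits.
0.5993 bits

D_KL(P||Q) = Σ P(x) log₂(P(x)/Q(x))

Computing term by term:
  P(1)·log₂(P(1)/Q(1)) = 0.3258·log₂(0.3258/0.3334) = -0.01084
  P(2)·log₂(P(2)/Q(2)) = 0.6642·log₂(0.6642/0.3333) = 0.66074
  P(3)·log₂(P(3)/Q(3)) = 0.01·log₂(0.01/0.3333) = -0.05059

D_KL(P||Q) = -0.01084 + 0.66074 - 0.05059 = 0.59931 ≈ 0.5993 bits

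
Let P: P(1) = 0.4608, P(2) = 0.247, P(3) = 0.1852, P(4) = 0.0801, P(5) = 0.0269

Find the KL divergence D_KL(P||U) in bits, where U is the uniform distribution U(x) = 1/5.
0.4259 bits

U(i) = 1/5 for all i

D_KL(P||U) = Σ P(x) log₂(P(x) / (1/5))
           = Σ P(x) log₂(P(x)) + log₂(5)
           = log₂(5) - H(P)

H(P) = -Σ P(x) log₂(P(x)):
  -P(1)·log₂(P(1)) = -(0.4608)·log₂(0.4608) = 0.51508
  -P(2)·log₂(P(2)) = -(0.247)·log₂(0.247) = 0.49830
  -P(3)·log₂(P(3)) = -(0.1852)·log₂(0.1852) = 0.45056
  -P(4)·log₂(P(4)) = -(0.0801)·log₂(0.0801) = 0.29173
  -P(5)·log₂(P(5)) = -(0.0269)·log₂(0.0269) = 0.14032
H(P) = 0.51508 + 0.49830 + 0.45056 + 0.29173 + 0.14032 = 1.89599 bits

log₂(5) = 2.32193 bits

D_KL(P||U) = 2.32193 - 1.89599 = 0.42594 ≈ 0.4259 bits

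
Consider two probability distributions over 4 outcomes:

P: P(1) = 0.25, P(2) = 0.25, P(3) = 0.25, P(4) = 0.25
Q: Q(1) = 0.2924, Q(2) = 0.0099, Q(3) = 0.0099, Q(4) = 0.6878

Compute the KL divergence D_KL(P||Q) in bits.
1.9077 bits

D_KL(P||Q) = Σ P(x) log₂(P(x)/Q(x))

Computing term by term:
  P(1)·log₂(P(1)/Q(1)) = 0.25·log₂(0.25/0.2924) = -0.05650
  P(2)·log₂(P(2)/Q(2)) = 0.25·log₂(0.25/0.0099) = 1.16459
  P(3)·log₂(P(3)/Q(3)) = 0.25·log₂(0.25/0.0099) = 1.16459
  P(4)·log₂(P(4)/Q(4)) = 0.25·log₂(0.25/0.6878) = -0.36502

D_KL(P||Q) = -0.05650 + 1.16459 + 1.16459 - 0.36502 = 1.90766 ≈ 1.9077 bits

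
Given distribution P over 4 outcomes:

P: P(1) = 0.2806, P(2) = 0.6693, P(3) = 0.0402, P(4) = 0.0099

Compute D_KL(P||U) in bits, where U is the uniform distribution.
0.8455 bits

U(i) = 1/4 for all i

D_KL(P||U) = Σ P(x) log₂(P(x) / (1/4))
           = Σ P(x) log₂(P(x)) + log₂(4)
           = log₂(4) - H(P)

H(P) = -Σ P(x) log₂(P(x)):
  -P(1)·log₂(P(1)) = -(0.2806)·log₂(0.2806) = 0.51446
  -P(2)·log₂(P(2)) = -(0.6693)·log₂(0.6693) = 0.38771
  -P(3)·log₂(P(3)) = -(0.0402)·log₂(0.0402) = 0.18639
  -P(4)·log₂(P(4)) = -(0.0099)·log₂(0.0099) = 0.06592
H(P) = 0.51446 + 0.38771 + 0.18639 + 0.06592 = 1.15448 bits

log₂(4) = 2.00000 bits

D_KL(P||U) = 2.00000 - 1.15448 = 0.84552 ≈ 0.8455 bits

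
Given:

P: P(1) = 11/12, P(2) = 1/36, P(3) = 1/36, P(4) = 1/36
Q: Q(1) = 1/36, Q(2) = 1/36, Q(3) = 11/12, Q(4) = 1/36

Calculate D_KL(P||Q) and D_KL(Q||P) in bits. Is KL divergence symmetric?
D_KL(P||Q) = 4.4839 bits, D_KL(Q||P) = 4.4839 bits. The two values coincide for this particular pair, but no — KL divergence is not symmetric in general.

D_KL(P||Q) = Σ P(x) log₂(P(x)/Q(x))

Computing term by term:
  P(1)·log₂(P(1)/Q(1)) = (11/12)·log₂((11/12)/(1/36)) = 4.62403
  P(2)·log₂(P(2)/Q(2)) = (1/36)·log₂((1/36)/(1/36)) = 0.00000
  P(3)·log₂(P(3)/Q(3)) = (1/36)·log₂((1/36)/(11/12)) = -0.14012
  P(4)·log₂(P(4)/Q(4)) = (1/36)·log₂((1/36)/(1/36)) = 0.00000

D_KL(P||Q) = 4.62403 + 0.00000 - 0.14012 + 0.00000 = 4.48391 ≈ 4.4839 bits

D_KL(Q||P) = Σ Q(x) log₂(Q(x)/P(x))

Computing term by term:
  Q(1)·log₂(Q(1)/P(1)) = (1/36)·log₂((1/36)/(11/12)) = -0.14012
  Q(2)·log₂(Q(2)/P(2)) = (1/36)·log₂((1/36)/(1/36)) = 0.00000
  Q(3)·log₂(Q(3)/P(3)) = (11/12)·log₂((11/12)/(1/36)) = 4.62403
  Q(4)·log₂(Q(4)/P(4)) = (1/36)·log₂((1/36)/(1/36)) = 0.00000

D_KL(Q||P) = -0.14012 + 0.00000 + 4.62403 + 0.00000 = 4.48391 ≈ 4.4839 bits

These ARE equal here. Q is P with outcomes relabeled (Q(1) = P(3), Q(2) = P(4), Q(3) = P(1), Q(4) = P(2)) by a relabeling that is its own inverse, so the two sums contain exactly the same terms in a different order. This is a special case — KL divergence is not symmetric in general: D_KL(P||Q) ≠ D_KL(Q||P) for most P, Q.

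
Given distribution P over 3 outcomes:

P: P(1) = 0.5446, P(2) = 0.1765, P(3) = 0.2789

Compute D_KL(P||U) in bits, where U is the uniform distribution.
0.1521 bits

U(i) = 1/3 for all i

D_KL(P||U) = Σ P(x) log₂(P(x) / (1/3))
           = Σ P(x) log₂(P(x)) + log₂(3)
           = log₂(3) - H(P)

H(P) = -Σ P(x) log₂(P(x)):
  -P(1)·log₂(P(1)) = -(0.5446)·log₂(0.5446) = 0.47747
  -P(2)·log₂(P(2)) = -(0.1765)·log₂(0.1765) = 0.44165
  -P(3)·log₂(P(3)) = -(0.2789)·log₂(0.2789) = 0.51378
H(P) = 0.47747 + 0.44165 + 0.51378 = 1.43290 bits

log₂(3) = 1.58496 bits

D_KL(P||U) = 1.58496 - 1.43290 = 0.15206 ≈ 0.1521 bits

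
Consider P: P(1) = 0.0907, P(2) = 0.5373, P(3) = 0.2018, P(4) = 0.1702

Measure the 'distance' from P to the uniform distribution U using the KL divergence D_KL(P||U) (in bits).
0.3036 bits

U(i) = 1/4 for all i

D_KL(P||U) = Σ P(x) log₂(P(x) / (1/4))
           = Σ P(x) log₂(P(x)) + log₂(4)
           = log₂(4) - H(P)

H(P) = -Σ P(x) log₂(P(x)):
  -P(1)·log₂(P(1)) = -(0.0907)·log₂(0.0907) = 0.31407
  -P(2)·log₂(P(2)) = -(0.5373)·log₂(0.5373) = 0.48153
  -P(3)·log₂(P(3)) = -(0.2018)·log₂(0.2018) = 0.46596
  -P(4)·log₂(P(4)) = -(0.1702)·log₂(0.1702) = 0.43481
H(P) = 0.31407 + 0.48153 + 0.46596 + 0.43481 = 1.69637 bits

log₂(4) = 2.00000 bits

D_KL(P||U) = 2.00000 - 1.69637 = 0.30363 ≈ 0.3036 bits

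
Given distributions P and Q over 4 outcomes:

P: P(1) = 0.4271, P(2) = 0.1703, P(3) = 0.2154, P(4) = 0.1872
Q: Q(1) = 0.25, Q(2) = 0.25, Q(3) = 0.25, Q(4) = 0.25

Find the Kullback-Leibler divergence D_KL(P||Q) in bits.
0.1113 bits

D_KL(P||Q) = Σ P(x) log₂(P(x)/Q(x))

Computing term by term:
  P(1)·log₂(P(1)/Q(1)) = 0.4271·log₂(0.4271/0.25) = 0.33000
  P(2)·log₂(P(2)/Q(2)) = 0.1703·log₂(0.1703/0.25) = -0.09432
  P(3)·log₂(P(3)/Q(3)) = 0.2154·log₂(0.2154/0.25) = -0.04629
  P(4)·log₂(P(4)/Q(4)) = 0.1872·log₂(0.1872/0.25) = -0.07813

D_KL(P||Q) = 0.33000 - 0.09432 - 0.04629 - 0.07813 = 0.11126 ≈ 0.1113 bits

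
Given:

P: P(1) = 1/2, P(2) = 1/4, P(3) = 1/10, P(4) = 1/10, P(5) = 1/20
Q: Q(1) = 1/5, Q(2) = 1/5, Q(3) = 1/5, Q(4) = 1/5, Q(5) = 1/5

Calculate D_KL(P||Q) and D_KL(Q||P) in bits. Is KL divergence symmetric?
D_KL(P||Q) = 0.4414 bits, D_KL(Q||P) = 0.4712 bits. No, KL divergence is not symmetric.

D_KL(P||Q) = Σ P(x) log₂(P(x)/Q(x))

Computing term by term:
  P(1)·log₂(P(1)/Q(1)) = (1/2)·log₂((1/2)/(1/5)) = 0.66096
  P(2)·log₂(P(2)/Q(2)) = (1/4)·log₂((1/4)/(1/5)) = 0.08048
  P(3)·log₂(P(3)/Q(3)) = (1/10)·log₂((1/10)/(1/5)) = -0.10000
  P(4)·log₂(P(4)/Q(4)) = (1/10)·log₂((1/10)/(1/5)) = -0.10000
  P(5)·log₂(P(5)/Q(5)) = (1/20)·log₂((1/20)/(1/5)) = -0.10000

D_KL(P||Q) = 0.66096 + 0.08048 - 0.10000 - 0.10000 - 0.10000 = 0.44144 ≈ 0.4414 bits

D_KL(Q||P) = Σ Q(x) log₂(Q(x)/P(x))

Computing term by term:
  Q(1)·log₂(Q(1)/P(1)) = (1/5)·log₂((1/5)/(1/2)) = -0.26439
  Q(2)·log₂(Q(2)/P(2)) = (1/5)·log₂((1/5)/(1/4)) = -0.06439
  Q(3)·log₂(Q(3)/P(3)) = (1/5)·log₂((1/5)/(1/10)) = 0.20000
  Q(4)·log₂(Q(4)/P(4)) = (1/5)·log₂((1/5)/(1/10)) = 0.20000
  Q(5)·log₂(Q(5)/P(5)) = (1/5)·log₂((1/5)/(1/20)) = 0.40000

D_KL(Q||P) = -0.26439 - 0.06439 + 0.20000 + 0.20000 + 0.40000 = 0.47122 ≈ 0.4712 bits

These are NOT equal (difference: 0.0298 bits). KL divergence is asymmetric: D_KL(P||Q) ≠ D_KL(Q||P) in general.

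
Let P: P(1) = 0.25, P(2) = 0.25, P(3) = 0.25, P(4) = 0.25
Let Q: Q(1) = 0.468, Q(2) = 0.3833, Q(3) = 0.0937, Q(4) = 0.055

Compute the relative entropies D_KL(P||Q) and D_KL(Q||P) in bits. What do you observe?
D_KL(P||Q) = 0.5198 bits, D_KL(Q||P) = 0.4069 bits. The two directions give different values (D_KL(P||Q) exceeds D_KL(Q||P) by 0.1129 bits): KL divergence is asymmetric.

D_KL(P||Q) = Σ P(x) log₂(P(x)/Q(x))

Computing term by term:
  P(1)·log₂(P(1)/Q(1)) = 0.25·log₂(0.25/0.468) = -0.22615
  P(2)·log₂(P(2)/Q(2)) = 0.25·log₂(0.25/0.3833) = -0.15414
  P(3)·log₂(P(3)/Q(3)) = 0.25·log₂(0.25/0.0937) = 0.35395
  P(4)·log₂(P(4)/Q(4)) = 0.25·log₂(0.25/0.055) = 0.54611

D_KL(P||Q) = -0.22615 - 0.15414 + 0.35395 + 0.54611 = 0.51977 ≈ 0.5198 bits

D_KL(Q||P) = Σ Q(x) log₂(Q(x)/P(x))

Computing term by term:
  Q(1)·log₂(Q(1)/P(1)) = 0.468·log₂(0.468/0.25) = 0.42334
  Q(2)·log₂(Q(2)/P(2)) = 0.3833·log₂(0.3833/0.25) = 0.23632
  Q(3)·log₂(Q(3)/P(3)) = 0.0937·log₂(0.0937/0.25) = -0.13266
  Q(4)·log₂(Q(4)/P(4)) = 0.055·log₂(0.055/0.25) = -0.12014

D_KL(Q||P) = 0.42334 + 0.23632 - 0.13266 - 0.12014 = 0.40686 ≈ 0.4069 bits

These are NOT equal (difference: 0.1129 bits). KL divergence is asymmetric: D_KL(P||Q) ≠ D_KL(Q||P) in general.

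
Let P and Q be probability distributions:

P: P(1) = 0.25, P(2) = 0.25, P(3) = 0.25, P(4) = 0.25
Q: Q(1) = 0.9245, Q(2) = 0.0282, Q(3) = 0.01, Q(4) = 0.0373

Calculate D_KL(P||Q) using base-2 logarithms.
2.1625 bits

D_KL(P||Q) = Σ P(x) log₂(P(x)/Q(x))

Computing term by term:
  P(1)·log₂(P(1)/Q(1)) = 0.25·log₂(0.25/0.9245) = -0.47169
  P(2)·log₂(P(2)/Q(2)) = 0.25·log₂(0.25/0.0282) = 0.78704
  P(3)·log₂(P(3)/Q(3)) = 0.25·log₂(0.25/0.01) = 1.16096
  P(4)·log₂(P(4)/Q(4)) = 0.25·log₂(0.25/0.0373) = 0.68617

D_KL(P||Q) = -0.47169 + 0.78704 + 1.16096 + 0.68617 = 2.16248 ≈ 2.1625 bits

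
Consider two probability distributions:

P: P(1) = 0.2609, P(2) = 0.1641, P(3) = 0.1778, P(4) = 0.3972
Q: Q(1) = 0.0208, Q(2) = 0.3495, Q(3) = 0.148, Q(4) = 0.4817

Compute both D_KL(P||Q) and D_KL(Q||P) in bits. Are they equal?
D_KL(P||Q) = 0.7095 bits, D_KL(Q||P) = 0.4002 bits. No, they are not equal.

D_KL(P||Q) = Σ P(x) log₂(P(x)/Q(x))

Computing term by term:
  P(1)·log₂(P(1)/Q(1)) = 0.2609·log₂(0.2609/0.0208) = 0.95198
  P(2)·log₂(P(2)/Q(2)) = 0.1641·log₂(0.1641/0.3495) = -0.17899
  P(3)·log₂(P(3)/Q(3)) = 0.1778·log₂(0.1778/0.148) = 0.04706
  P(4)·log₂(P(4)/Q(4)) = 0.3972·log₂(0.3972/0.4817) = -0.11053

D_KL(P||Q) = 0.95198 - 0.17899 + 0.04706 - 0.11053 = 0.70952 ≈ 0.7095 bits

D_KL(Q||P) = Σ Q(x) log₂(Q(x)/P(x))

Computing term by term:
  Q(1)·log₂(Q(1)/P(1)) = 0.0208·log₂(0.0208/0.2609) = -0.07590
  Q(2)·log₂(Q(2)/P(2)) = 0.3495·log₂(0.3495/0.1641) = 0.38121
  Q(3)·log₂(Q(3)/P(3)) = 0.148·log₂(0.148/0.1778) = -0.03917
  Q(4)·log₂(Q(4)/P(4)) = 0.4817·log₂(0.4817/0.3972) = 0.13404

D_KL(Q||P) = -0.07590 + 0.38121 - 0.03917 + 0.13404 = 0.40018 ≈ 0.4002 bits

These are NOT equal (difference: 0.3093 bits). KL divergence is asymmetric: D_KL(P||Q) ≠ D_KL(Q||P) in general.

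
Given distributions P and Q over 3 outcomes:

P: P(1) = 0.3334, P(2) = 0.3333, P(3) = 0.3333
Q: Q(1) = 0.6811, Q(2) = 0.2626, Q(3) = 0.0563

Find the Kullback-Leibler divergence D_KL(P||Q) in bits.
0.6262 bits

D_KL(P||Q) = Σ P(x) log₂(P(x)/Q(x))

Computing term by term:
  P(1)·log₂(P(1)/Q(1)) = 0.3334·log₂(0.3334/0.6811) = -0.34361
  P(2)·log₂(P(2)/Q(2)) = 0.3333·log₂(0.3333/0.2626) = 0.11464
  P(3)·log₂(P(3)/Q(3)) = 0.3333·log₂(0.3333/0.0563) = 0.85512

D_KL(P||Q) = -0.34361 + 0.11464 + 0.85512 = 0.62615 ≈ 0.6262 bits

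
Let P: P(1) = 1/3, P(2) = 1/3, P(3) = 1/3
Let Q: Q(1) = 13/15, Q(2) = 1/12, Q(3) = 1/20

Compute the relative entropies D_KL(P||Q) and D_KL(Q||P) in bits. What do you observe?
D_KL(P||Q) = 1.1195 bits, D_KL(Q||P) = 0.8912 bits. The two directions give different values (D_KL(P||Q) exceeds D_KL(Q||P) by 0.2283 bits): KL divergence is asymmetric.

D_KL(P||Q) = Σ P(x) log₂(P(x)/Q(x))

Computing term by term:
  P(1)·log₂(P(1)/Q(1)) = (1/3)·log₂((1/3)/(13/15)) = -0.45950
  P(2)·log₂(P(2)/Q(2)) = (1/3)·log₂((1/3)/(1/12)) = 0.66667
  P(3)·log₂(P(3)/Q(3)) = (1/3)·log₂((1/3)/(1/20)) = 0.91232

D_KL(P||Q) = -0.45950 + 0.66667 + 0.91232 = 1.11949 ≈ 1.1195 bits

D_KL(Q||P) = Σ Q(x) log₂(Q(x)/P(x))

Computing term by term:
  Q(1)·log₂(Q(1)/P(1)) = (13/15)·log₂((13/15)/(1/3)) = 1.19471
  Q(2)·log₂(Q(2)/P(2)) = (1/12)·log₂((1/12)/(1/3)) = -0.16667
  Q(3)·log₂(Q(3)/P(3)) = (1/20)·log₂((1/20)/(1/3)) = -0.13685

D_KL(Q||P) = 1.19471 - 0.16667 - 0.13685 = 0.89119 ≈ 0.8912 bits

These are NOT equal (difference: 0.2283 bits). KL divergence is asymmetric: D_KL(P||Q) ≠ D_KL(Q||P) in general.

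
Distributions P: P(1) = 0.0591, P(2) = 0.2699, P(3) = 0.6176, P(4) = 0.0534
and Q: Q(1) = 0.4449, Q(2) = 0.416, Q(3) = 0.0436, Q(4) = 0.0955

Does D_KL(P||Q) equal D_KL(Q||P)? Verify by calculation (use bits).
D_KL(P||Q) = 1.9765 bits, D_KL(Q||P) = 1.4687 bits. No — D_KL(P||Q) ≠ D_KL(Q||P) for this pair.

D_KL(P||Q) = Σ P(x) log₂(P(x)/Q(x))

Computing term by term:
  P(1)·log₂(P(1)/Q(1)) = 0.0591·log₂(0.0591/0.4449) = -0.17211
  P(2)·log₂(P(2)/Q(2)) = 0.2699·log₂(0.2699/0.416) = -0.16846
  P(3)·log₂(P(3)/Q(3)) = 0.6176·log₂(0.6176/0.0436) = 2.36187
  P(4)·log₂(P(4)/Q(4)) = 0.0534·log₂(0.0534/0.0955) = -0.04478

D_KL(P||Q) = -0.17211 - 0.16846 + 2.36187 - 0.04478 = 1.97652 ≈ 1.9765 bits

D_KL(Q||P) = Σ Q(x) log₂(Q(x)/P(x))

Computing term by term:
  Q(1)·log₂(Q(1)/P(1)) = 0.4449·log₂(0.4449/0.0591) = 1.29566
  Q(2)·log₂(Q(2)/P(2)) = 0.416·log₂(0.416/0.2699) = 0.25965
  Q(3)·log₂(Q(3)/P(3)) = 0.0436·log₂(0.0436/0.6176) = -0.16674
  Q(4)·log₂(Q(4)/P(4)) = 0.0955·log₂(0.0955/0.0534) = 0.08009

D_KL(Q||P) = 1.29566 + 0.25965 - 0.16674 + 0.08009 = 1.46866 ≈ 1.4687 bits

These are NOT equal (difference: 0.5078 bits). KL divergence is asymmetric: D_KL(P||Q) ≠ D_KL(Q||P) in general.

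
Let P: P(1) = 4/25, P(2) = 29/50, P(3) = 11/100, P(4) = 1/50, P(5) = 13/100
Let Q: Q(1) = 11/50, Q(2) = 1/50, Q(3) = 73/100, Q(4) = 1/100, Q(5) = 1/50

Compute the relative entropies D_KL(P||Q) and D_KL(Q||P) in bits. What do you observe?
D_KL(P||Q) = 2.8148 bits, D_KL(Q||P) = 1.9331 bits. The two directions give different values (D_KL(P||Q) exceeds D_KL(Q||P) by 0.8817 bits): KL divergence is asymmetric.

D_KL(P||Q) = Σ P(x) log₂(P(x)/Q(x))

Computing term by term:
  P(1)·log₂(P(1)/Q(1)) = (4/25)·log₂((4/25)/(11/50)) = -0.07351
  P(2)·log₂(P(2)/Q(2)) = (29/50)·log₂((29/50)/(1/50)) = 2.81763
  P(3)·log₂(P(3)/Q(3)) = (11/100)·log₂((11/100)/(73/100)) = -0.30034
  P(4)·log₂(P(4)/Q(4)) = (1/50)·log₂((1/50)/(1/100)) = 0.02000
  P(5)·log₂(P(5)/Q(5)) = (13/100)·log₂((13/100)/(1/50)) = 0.35106

D_KL(P||Q) = -0.07351 + 2.81763 - 0.30034 + 0.02000 + 0.35106 = 2.81484 ≈ 2.8148 bits

D_KL(Q||P) = Σ Q(x) log₂(Q(x)/P(x))

Computing term by term:
  Q(1)·log₂(Q(1)/P(1)) = (11/50)·log₂((11/50)/(4/25)) = 0.10107
  Q(2)·log₂(Q(2)/P(2)) = (1/50)·log₂((1/50)/(29/50)) = -0.09716
  Q(3)·log₂(Q(3)/P(3)) = (73/100)·log₂((73/100)/(11/100)) = 1.99319
  Q(4)·log₂(Q(4)/P(4)) = (1/100)·log₂((1/100)/(1/50)) = -0.01000
  Q(5)·log₂(Q(5)/P(5)) = (1/50)·log₂((1/50)/(13/100)) = -0.05401

D_KL(Q||P) = 0.10107 - 0.09716 + 1.99319 - 0.01000 - 0.05401 = 1.93309 ≈ 1.9331 bits

These are NOT equal (difference: 0.8817 bits). KL divergence is asymmetric: D_KL(P||Q) ≠ D_KL(Q||P) in general.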